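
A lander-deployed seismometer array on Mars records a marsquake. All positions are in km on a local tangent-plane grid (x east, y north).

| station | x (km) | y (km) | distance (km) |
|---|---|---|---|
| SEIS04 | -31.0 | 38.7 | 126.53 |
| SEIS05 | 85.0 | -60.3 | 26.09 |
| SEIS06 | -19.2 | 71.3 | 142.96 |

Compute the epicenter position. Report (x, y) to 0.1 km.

Circle about each station: (x + 31.0)² + (y − 38.7)² = 126.53²; (x − 85.0)² + (y + 60.3)² = 26.09²; (x + 19.2)² + (y − 71.3)² = 142.96².
Subtracting the SEIS04 equation from the SEIS05 and SEIS06 equations removes the quadratic terms:
232.0 x − 198.0 y = 23731.55
23.6 x + 65.2 y = -1434.08
Solving the 2×2 system: x ≈ 63.8, y ≈ -45.1 km.

x ≈ 63.8 km, y ≈ -45.1 km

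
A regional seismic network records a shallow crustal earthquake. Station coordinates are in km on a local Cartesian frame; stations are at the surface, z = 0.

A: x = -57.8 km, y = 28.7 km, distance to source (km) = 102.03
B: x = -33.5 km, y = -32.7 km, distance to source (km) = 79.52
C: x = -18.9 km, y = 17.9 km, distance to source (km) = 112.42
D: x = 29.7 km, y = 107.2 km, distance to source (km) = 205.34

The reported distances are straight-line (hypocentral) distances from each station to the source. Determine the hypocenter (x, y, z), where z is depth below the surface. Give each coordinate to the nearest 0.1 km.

Each station gives a sphere (x−x_i)² + (y−y_i)² + z² = d_i² (stations at z=0).
Subtracting the A sphere from B and C: z² cancels, leaving linear equations in x and y:
48.6 x − 122.8 y = 2113.70
77.8 x − 21.6 y = -5715.05
Solving: x ≈ -87.895, y ≈ -51.998 km (keep extra digits for the depth step; rounded: -87.9, -52.0).
Then from the A sphere: z² = 102.03² − (x + 57.8)² − (y − 28.7)² with x = -87.895, y = -51.998, so z ≈ 54.701 ≈ 54.7 km.
Check against D (with the unrounded solution): distance 205.34 ≈ 205.34 km. ✓

x ≈ -87.9 km, y ≈ -52.0 km, depth ≈ 54.7 km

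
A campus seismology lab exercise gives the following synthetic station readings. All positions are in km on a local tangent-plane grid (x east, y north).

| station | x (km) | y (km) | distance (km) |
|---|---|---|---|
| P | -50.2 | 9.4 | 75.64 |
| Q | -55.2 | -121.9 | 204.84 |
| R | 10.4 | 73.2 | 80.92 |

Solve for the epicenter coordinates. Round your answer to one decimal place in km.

x ≈ -70.0 km, y ≈ 82.4 km

Circle about each station: (x + 50.2)² + (y − 9.4)² = 75.64²; (x + 55.2)² + (y + 121.9)² = 204.84²; (x − 10.4)² + (y − 73.2)² = 80.92².
Subtracting the P equation from the Q and R equations removes the quadratic terms:
-10.0 x − 262.6 y = -20939.77
121.2 x + 127.6 y = 2031.36
Solving the 2×2 system: x ≈ -70.0, y ≈ 82.4 km.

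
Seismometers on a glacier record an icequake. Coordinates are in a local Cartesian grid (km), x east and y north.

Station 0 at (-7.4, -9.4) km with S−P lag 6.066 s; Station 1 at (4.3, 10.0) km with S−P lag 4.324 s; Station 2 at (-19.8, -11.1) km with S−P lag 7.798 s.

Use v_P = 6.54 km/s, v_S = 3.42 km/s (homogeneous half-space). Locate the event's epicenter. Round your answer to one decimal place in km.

x ≈ 34.4 km, y ≈ 2.6 km

Distance from S−P lag: d = Δt · v_P v_S / (v_P − v_S) = Δt · (6.54·3.42)/(6.54−3.42) ≈ 7.1688·Δt.
So d_Station 0 = 43.49, d_Station 1 = 31.00, d_Station 2 = 55.90 km.
Circle about each station: (x + 7.4)² + (y + 9.4)² = 43.49²; (x − 4.3)² + (y − 10.0)² = 31.00²; (x + 19.8)² + (y + 11.1)² = 55.90².
Subtracting pairs of circle equations eliminates x²+y² and gives linear equations (the radical axes):
23.4 x + 38.8 y = 905.75
-24.8 x − 3.4 y = -861.30
Solving the 2×2 system: x ≈ 34.4, y ≈ 2.6 km.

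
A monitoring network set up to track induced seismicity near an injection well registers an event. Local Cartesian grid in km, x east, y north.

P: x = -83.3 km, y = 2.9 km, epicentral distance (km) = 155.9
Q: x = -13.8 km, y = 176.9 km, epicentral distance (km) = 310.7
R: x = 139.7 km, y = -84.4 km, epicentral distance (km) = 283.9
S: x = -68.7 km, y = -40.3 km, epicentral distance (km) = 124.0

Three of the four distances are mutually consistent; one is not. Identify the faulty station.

Q

Solve using three stations at a time. Using P, R, S (subtract circle equations pairwise → linear system) gives (x, y) ≈ (-138.1, -143.0).
Distances from that point to each station vs reported:
  P: calculated 155.9 vs reported 155.9 → residual 0.0 km
  Q: calculated 343.2 vs reported 310.7 → residual 32.5 km
  R: calculated 283.9 vs reported 283.9 → residual 0.0 km
  S: calculated 123.9 vs reported 124.0 → residual 0.1 km
P, R, S are mutually consistent (residuals ≈ 0); Q is off by 32.5 km.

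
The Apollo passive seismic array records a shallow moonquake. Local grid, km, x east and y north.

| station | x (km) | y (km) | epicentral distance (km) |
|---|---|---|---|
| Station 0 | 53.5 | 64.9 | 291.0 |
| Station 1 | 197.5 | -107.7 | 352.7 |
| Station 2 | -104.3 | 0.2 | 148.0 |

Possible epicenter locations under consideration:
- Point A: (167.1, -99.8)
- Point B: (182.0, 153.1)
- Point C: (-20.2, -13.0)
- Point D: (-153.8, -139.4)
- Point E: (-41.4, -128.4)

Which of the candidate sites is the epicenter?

Point D

For each candidate, compare |candidate − station| to the reported distance:
Point A: residuals Station 0 90.9, Station 1 321.3, Station 2 141.2 → max 321.3 km
Point B: residuals Station 0 135.1, Station 1 91.4, Station 2 176.6 → max 176.6 km
Point C: residuals Station 0 183.8, Station 1 115.3, Station 2 62.9 → max 183.8 km
Point D: residuals Station 0 0.1, Station 1 0.0, Station 2 0.1 → max 0.1 km
Point E: residuals Station 0 75.7, Station 1 112.9, Station 2 4.8 → max 112.9 km
Only Point D has all residuals ≈ 0.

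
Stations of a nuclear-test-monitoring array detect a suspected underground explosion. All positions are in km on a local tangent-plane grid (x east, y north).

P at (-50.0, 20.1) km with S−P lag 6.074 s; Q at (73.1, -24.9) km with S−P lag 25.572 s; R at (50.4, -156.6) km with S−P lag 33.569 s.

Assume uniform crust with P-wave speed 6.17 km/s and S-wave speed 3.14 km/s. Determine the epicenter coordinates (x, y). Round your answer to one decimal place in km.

(-87.0, 8.3)

Distance from S−P lag: d = Δt · v_P v_S / (v_P − v_S) = Δt · (6.17·3.14)/(6.17−3.14) ≈ 6.3940·Δt.
So d_P = 38.84, d_Q = 163.51, d_R = 214.64 km.
Circle about each station: (x + 50.0)² + (y − 20.1)² = 38.84²; (x − 73.1)² + (y + 24.9)² = 163.51²; (x − 50.4)² + (y + 156.6)² = 214.64².
Subtracting pairs of circle equations eliminates x²+y² and gives linear equations (the radical axes):
246.2 x − 90.0 y = -22167.36
200.8 x − 353.4 y = -20402.07
Solving the 2×2 system: x ≈ -87.0, y ≈ 8.3 km.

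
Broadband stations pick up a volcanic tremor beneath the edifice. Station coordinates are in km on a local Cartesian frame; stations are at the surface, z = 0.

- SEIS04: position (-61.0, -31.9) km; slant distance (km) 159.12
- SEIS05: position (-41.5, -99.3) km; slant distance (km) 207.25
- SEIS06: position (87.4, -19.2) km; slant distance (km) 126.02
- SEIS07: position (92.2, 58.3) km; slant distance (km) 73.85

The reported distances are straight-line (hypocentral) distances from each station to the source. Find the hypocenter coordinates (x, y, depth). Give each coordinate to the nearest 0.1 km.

Each station gives a sphere (x−x_i)² + (y−y_i)² + z² = d_i² (stations at z=0).
Subtracting the SEIS04 sphere from SEIS05 and SEIS06: z² cancels, leaving linear equations in x and y:
39.0 x − 134.8 y = -10789.26
296.8 x + 25.4 y = 12706.92
Solving: x ≈ 35.094, y ≈ 90.192 km (keep extra digits for the depth step; rounded: 35.1, 90.2).
Then from the SEIS04 sphere: z² = 159.12² − (x + 61.0)² − (y + 31.9)² with x = 35.094, y = 90.192, so z ≈ 34.332 ≈ 34.3 km.

x ≈ 35.1 km, y ≈ 90.2 km, depth ≈ 34.3 km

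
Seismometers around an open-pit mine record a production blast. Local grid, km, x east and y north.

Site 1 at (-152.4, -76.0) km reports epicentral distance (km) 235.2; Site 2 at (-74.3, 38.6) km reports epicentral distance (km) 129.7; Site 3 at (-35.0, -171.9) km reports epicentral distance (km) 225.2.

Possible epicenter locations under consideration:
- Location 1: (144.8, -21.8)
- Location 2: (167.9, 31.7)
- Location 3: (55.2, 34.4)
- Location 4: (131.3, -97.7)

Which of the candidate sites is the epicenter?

For each candidate, compare |candidate − station| to the reported distance:
Location 1: residuals Site 1 66.9, Site 2 97.6, Site 3 9.0 → max 97.6 km
Location 2: residuals Site 1 102.7, Site 2 112.6, Site 3 62.2 → max 112.6 km
Location 3: residuals Site 1 0.1, Site 2 0.1, Site 3 0.0 → max 0.1 km
Location 4: residuals Site 1 49.3, Site 2 117.0, Site 3 43.1 → max 117.0 km
Only Location 3 has all residuals ≈ 0.

Location 3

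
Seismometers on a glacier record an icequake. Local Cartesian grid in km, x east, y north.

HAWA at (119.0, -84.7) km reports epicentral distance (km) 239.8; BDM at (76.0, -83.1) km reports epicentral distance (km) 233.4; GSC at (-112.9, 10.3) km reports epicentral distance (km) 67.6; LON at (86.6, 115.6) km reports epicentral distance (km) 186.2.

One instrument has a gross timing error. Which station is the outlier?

HAWA

Solve using three stations at a time. Using BDM, GSC, LON (subtract circle equations pairwise → linear system) gives (x, y) ≈ (-95.2, 75.5).
Distances from that point to each station vs reported:
  HAWA: calculated 267.5 vs reported 239.8 → residual 27.7 km
  BDM: calculated 233.4 vs reported 233.4 → residual 0.0 km
  GSC: calculated 67.6 vs reported 67.6 → residual 0.0 km
  LON: calculated 186.2 vs reported 186.2 → residual 0.0 km
BDM, GSC, LON are mutually consistent (residuals ≈ 0); HAWA is off by 27.7 km.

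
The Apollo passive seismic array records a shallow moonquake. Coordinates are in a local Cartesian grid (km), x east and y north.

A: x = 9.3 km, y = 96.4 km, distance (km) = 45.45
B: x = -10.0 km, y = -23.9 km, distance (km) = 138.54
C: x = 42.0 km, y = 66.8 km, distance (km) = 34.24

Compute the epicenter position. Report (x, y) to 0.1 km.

Circle about each station: (x − 9.3)² + (y − 96.4)² = 45.45²; (x + 10.0)² + (y + 23.9)² = 138.54²; (x − 42.0)² + (y − 66.8)² = 34.24².
Subtracting pairs of circle equations eliminates x²+y² and gives linear equations (the radical axes):
-38.6 x − 240.6 y = -25835.87
65.4 x − 59.2 y = -2259.89
Solving the 2×2 system: x ≈ 54.7, y ≈ 98.6 km.

54.7 km east, 98.6 km north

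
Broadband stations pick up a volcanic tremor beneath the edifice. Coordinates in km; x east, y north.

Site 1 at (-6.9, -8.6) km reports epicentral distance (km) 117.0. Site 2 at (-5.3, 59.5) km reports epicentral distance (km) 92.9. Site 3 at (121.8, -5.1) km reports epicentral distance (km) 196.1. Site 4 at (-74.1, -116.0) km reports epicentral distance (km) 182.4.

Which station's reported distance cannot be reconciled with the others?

Site 3

Solve using three stations at a time. Using Site 1, Site 2, Site 4 (subtract circle equations pairwise → linear system) gives (x, y) ≈ (-97.9, 64.7).
Distances from that point to each station vs reported:
  Site 1: calculated 116.8 vs reported 117.0 → residual 0.2 km
  Site 2: calculated 92.7 vs reported 92.9 → residual 0.2 km
  Site 3: calculated 230.5 vs reported 196.1 → residual 34.4 km
  Site 4: calculated 182.3 vs reported 182.4 → residual 0.1 km
Site 1, Site 2, Site 4 are mutually consistent (residuals ≈ 0); Site 3 is off by 34.4 km.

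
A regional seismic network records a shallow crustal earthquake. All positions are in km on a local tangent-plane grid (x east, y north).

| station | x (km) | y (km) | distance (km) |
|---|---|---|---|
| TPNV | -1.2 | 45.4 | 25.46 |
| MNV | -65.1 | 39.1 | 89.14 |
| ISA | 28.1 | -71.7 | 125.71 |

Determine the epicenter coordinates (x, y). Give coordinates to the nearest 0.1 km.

Circle about each station: (x + 1.2)² + (y − 45.4)² = 25.46²; (x + 65.1)² + (y − 39.1)² = 89.14²; (x − 28.1)² + (y + 71.7)² = 125.71².
Subtracting the TPNV equation from the MNV and ISA equations removes the quadratic terms:
-127.8 x − 12.6 y = -3593.51
58.6 x − 234.2 y = -11286.89
Solving the 2×2 system: x ≈ 22.8, y ≈ 53.9 km.

22.8 km east, 53.9 km north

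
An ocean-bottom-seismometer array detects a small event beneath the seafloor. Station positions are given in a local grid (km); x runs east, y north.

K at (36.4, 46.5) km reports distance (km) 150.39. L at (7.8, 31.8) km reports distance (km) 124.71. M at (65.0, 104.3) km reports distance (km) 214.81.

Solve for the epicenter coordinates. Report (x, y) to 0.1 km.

Circle about each station: (x − 36.4)² + (y − 46.5)² = 150.39²; (x − 7.8)² + (y − 31.8)² = 124.71²; (x − 65.0)² + (y − 104.3)² = 214.81².
Subtracting pairs of circle equations eliminates x²+y² and gives linear equations (the radical axes):
-57.2 x − 29.4 y = 4649.44
57.2 x + 115.6 y = -11909.90
Solving the 2×2 system: x ≈ -38.0, y ≈ -84.2 km.

(-38.0, -84.2)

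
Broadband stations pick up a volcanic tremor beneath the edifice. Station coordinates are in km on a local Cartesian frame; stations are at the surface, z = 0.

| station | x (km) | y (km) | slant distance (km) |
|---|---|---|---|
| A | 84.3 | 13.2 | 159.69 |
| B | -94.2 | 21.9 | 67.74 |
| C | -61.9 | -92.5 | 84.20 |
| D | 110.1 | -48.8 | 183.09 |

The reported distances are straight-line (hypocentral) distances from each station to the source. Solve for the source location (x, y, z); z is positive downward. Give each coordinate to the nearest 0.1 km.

Each station gives a sphere (x−x_i)² + (y−y_i)² + z² = d_i² (stations at z=0).
Subtracting the A sphere from B and C: z² cancels, leaving linear equations in x and y:
-357.0 x + 17.4 y = 22984.71
-292.4 x − 211.4 y = 23518.39
Solving: x ≈ -65.397, y ≈ -20.797 km (keep extra digits for the depth step; rounded: -65.4, -20.8).
Then from the A sphere: z² = 159.69² − (x − 84.3)² − (y − 13.2)² with x = -65.397, y = -20.797, so z ≈ 43.999 ≈ 44.0 km.

(-65.4, -20.8, 44.0)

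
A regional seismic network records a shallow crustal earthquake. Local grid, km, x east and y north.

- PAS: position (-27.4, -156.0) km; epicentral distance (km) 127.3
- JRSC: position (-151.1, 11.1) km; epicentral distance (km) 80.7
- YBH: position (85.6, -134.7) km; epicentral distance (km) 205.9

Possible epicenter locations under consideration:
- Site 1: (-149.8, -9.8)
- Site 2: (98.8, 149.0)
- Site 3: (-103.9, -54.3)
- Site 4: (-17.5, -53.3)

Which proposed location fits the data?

For each candidate, compare |candidate − station| to the reported distance:
Site 1: residuals PAS 63.4, JRSC 59.8, YBH 60.6 → max 63.4 km
Site 2: residuals PAS 202.8, JRSC 204.7, YBH 78.1 → max 204.7 km
Site 3: residuals PAS 0.0, JRSC 0.0, YBH 0.0 → max 0.0 km
Site 4: residuals PAS 24.1, JRSC 67.6, YBH 74.5 → max 74.5 km
Only Site 3 has all residuals ≈ 0.

Site 3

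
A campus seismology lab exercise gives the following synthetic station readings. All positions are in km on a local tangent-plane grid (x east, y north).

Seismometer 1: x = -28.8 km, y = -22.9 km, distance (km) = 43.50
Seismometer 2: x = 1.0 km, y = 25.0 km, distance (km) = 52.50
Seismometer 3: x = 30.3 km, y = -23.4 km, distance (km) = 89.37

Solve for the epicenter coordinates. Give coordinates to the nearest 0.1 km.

-50.5 km east, 14.8 km north

Circle about each station: (x + 28.8)² + (y + 22.9)² = 43.50²; (x − 1.0)² + (y − 25.0)² = 52.50²; (x − 30.3)² + (y + 23.4)² = 89.37².
Subtracting pairs of circle equations eliminates x²+y² and gives linear equations (the radical axes):
59.6 x + 95.8 y = -1591.85
118.2 x − 1.0 y = -5982.95
Solving the 2×2 system: x ≈ -50.5, y ≈ 14.8 km.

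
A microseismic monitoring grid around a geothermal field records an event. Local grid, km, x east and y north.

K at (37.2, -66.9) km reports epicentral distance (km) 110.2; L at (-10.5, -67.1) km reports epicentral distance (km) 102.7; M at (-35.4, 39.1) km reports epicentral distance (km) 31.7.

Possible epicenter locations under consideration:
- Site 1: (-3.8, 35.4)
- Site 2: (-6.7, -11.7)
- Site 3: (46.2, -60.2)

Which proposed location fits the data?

Site 1

For each candidate, compare |candidate − station| to the reported distance:
Site 1: residuals K 0.0, L 0.0, M 0.1 → max 0.1 km
Site 2: residuals K 39.7, L 47.2, M 26.6 → max 47.2 km
Site 3: residuals K 99.0, L 45.6, M 96.8 → max 99.0 km
Only Site 1 has all residuals ≈ 0.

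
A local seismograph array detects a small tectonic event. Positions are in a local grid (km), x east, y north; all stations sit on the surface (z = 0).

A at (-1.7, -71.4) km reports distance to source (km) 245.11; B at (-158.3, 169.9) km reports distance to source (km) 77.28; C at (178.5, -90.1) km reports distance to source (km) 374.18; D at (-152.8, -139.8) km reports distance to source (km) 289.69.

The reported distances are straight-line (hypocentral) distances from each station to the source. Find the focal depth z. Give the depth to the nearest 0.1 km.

z ≈ 53.6 km

Each station gives a sphere (x−x_i)² + (y−y_i)² + z² = d_i² (stations at z=0).
Subtracting the A sphere from B and C: z² cancels, leaving linear equations in x and y:
-313.2 x + 482.6 y = 102930.76
360.4 x − 37.4 y = -45052.35
Solving: x ≈ -110.302, y ≈ 141.700 km (keep extra digits for the depth step; rounded: -110.3, 141.7).
Then from the A sphere: z² = 245.11² − (x + 1.7)² − (y + 71.4)² with x = -110.302, y = 141.700, so z ≈ 53.600 ≈ 53.6 km.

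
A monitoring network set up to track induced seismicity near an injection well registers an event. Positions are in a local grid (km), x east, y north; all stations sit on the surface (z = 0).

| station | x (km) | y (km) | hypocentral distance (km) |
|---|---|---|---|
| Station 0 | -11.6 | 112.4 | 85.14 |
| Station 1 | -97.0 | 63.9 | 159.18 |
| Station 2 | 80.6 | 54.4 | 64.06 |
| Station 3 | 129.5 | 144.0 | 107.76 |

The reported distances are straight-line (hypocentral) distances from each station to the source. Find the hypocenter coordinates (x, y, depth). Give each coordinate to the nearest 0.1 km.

Each station gives a sphere (x−x_i)² + (y−y_i)² + z² = d_i² (stations at z=0).
Subtracting the Station 0 sphere from Station 1 and Station 2: z² cancels, leaving linear equations in x and y:
-170.8 x − 97.0 y = -17365.56
184.4 x − 116.0 y = -167.46
Solving: x ≈ 53.002, y ≈ 85.699 km (keep extra digits for the depth step; rounded: 53.0, 85.7).
Then from the Station 0 sphere: z² = 85.14² − (x + 11.6)² − (y − 112.4)² with x = 53.002, y = 85.699, so z ≈ 48.605 ≈ 48.6 km.
Check against Station 3 (with the unrounded solution): distance 107.77 ≈ 107.76 km. ✓

x ≈ 53.0 km, y ≈ 85.7 km, depth ≈ 48.6 km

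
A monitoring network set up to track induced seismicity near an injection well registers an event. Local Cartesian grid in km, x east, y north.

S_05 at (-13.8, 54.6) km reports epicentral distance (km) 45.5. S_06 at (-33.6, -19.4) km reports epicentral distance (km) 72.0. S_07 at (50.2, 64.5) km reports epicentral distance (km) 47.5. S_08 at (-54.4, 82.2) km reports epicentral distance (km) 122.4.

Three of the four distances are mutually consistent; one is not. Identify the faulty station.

S_08

Solve using three stations at a time. Using S_05, S_06, S_07 (subtract circle equations pairwise → linear system) gives (x, y) ≈ (21.9, 26.4).
Distances from that point to each station vs reported:
  S_05: calculated 45.4 vs reported 45.5 → residual 0.1 km
  S_06: calculated 72.0 vs reported 72.0 → residual 0.0 km
  S_07: calculated 47.4 vs reported 47.5 → residual 0.1 km
  S_08: calculated 94.5 vs reported 122.4 → residual 27.9 km
S_05, S_06, S_07 are mutually consistent (residuals ≈ 0); S_08 is off by 27.9 km.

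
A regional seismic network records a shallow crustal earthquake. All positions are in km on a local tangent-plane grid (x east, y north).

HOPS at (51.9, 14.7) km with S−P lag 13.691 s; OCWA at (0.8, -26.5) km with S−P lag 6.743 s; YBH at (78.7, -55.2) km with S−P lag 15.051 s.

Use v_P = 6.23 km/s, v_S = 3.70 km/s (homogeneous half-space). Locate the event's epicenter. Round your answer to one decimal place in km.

Distance from S−P lag: d = Δt · v_P v_S / (v_P − v_S) = Δt · (6.23·3.70)/(6.23−3.70) ≈ 9.1111·Δt.
So d_HOPS = 124.74, d_OCWA = 61.44, d_YBH = 137.13 km.
Circle about each station: (x − 51.9)² + (y − 14.7)² = 124.74²; (x − 0.8)² + (y + 26.5)² = 61.44²; (x − 78.7)² + (y + 55.2)² = 137.13².
Subtracting the HOPS equation from the OCWA and YBH equations removes the quadratic terms:
-102.2 x − 82.4 y = 9578.38
53.6 x − 139.8 y = 3086.46
Solving the 2×2 system: x ≈ -58.0, y ≈ -44.3 km.
Check against HOPS (with the unrounded x, y): √((x − 51.9)²+(y − 14.7)²) = 124.74 ≈ 124.74 km. ✓

(-58.0, -44.3)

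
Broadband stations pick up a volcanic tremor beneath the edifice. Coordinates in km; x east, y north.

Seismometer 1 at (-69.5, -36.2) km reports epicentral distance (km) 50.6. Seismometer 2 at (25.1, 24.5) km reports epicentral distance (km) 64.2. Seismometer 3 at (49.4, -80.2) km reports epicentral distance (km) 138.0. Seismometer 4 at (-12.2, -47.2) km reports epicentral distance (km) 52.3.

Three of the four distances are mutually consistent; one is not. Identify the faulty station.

Seismometer 3

Solve using three stations at a time. Using Seismometer 1, Seismometer 2, Seismometer 4 (subtract circle equations pairwise → linear system) gives (x, y) ≈ (-34.3, 0.2).
Distances from that point to each station vs reported:
  Seismometer 1: calculated 50.6 vs reported 50.6 → residual 0.0 km
  Seismometer 2: calculated 64.2 vs reported 64.2 → residual 0.0 km
  Seismometer 3: calculated 116.1 vs reported 138.0 → residual 21.9 km
  Seismometer 4: calculated 52.3 vs reported 52.3 → residual 0.0 km
Seismometer 1, Seismometer 2, Seismometer 4 are mutually consistent (residuals ≈ 0); Seismometer 3 is off by 21.9 km.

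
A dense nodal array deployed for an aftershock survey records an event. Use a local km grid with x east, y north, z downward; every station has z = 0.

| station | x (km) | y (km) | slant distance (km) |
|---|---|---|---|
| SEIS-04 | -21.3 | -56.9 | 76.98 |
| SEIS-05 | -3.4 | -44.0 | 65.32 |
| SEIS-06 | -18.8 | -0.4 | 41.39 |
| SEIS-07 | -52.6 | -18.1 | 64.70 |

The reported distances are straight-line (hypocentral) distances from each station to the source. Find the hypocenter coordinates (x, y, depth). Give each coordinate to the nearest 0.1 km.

(-8.2, 8.1, 39.1)

Each station gives a sphere (x−x_i)² + (y−y_i)² + z² = d_i² (stations at z=0).
Subtracting the SEIS-04 sphere from SEIS-05 and SEIS-06: z² cancels, leaving linear equations in x and y:
35.8 x + 25.8 y = -84.52
5.0 x + 113.0 y = 875.09
Solving: x ≈ -8.204, y ≈ 8.107 km (keep extra digits for the depth step; rounded: -8.2, 8.1).
Then from the SEIS-04 sphere: z² = 76.98² − (x + 21.3)² − (y + 56.9)² with x = -8.204, y = 8.107, so z ≈ 39.096 ≈ 39.1 km.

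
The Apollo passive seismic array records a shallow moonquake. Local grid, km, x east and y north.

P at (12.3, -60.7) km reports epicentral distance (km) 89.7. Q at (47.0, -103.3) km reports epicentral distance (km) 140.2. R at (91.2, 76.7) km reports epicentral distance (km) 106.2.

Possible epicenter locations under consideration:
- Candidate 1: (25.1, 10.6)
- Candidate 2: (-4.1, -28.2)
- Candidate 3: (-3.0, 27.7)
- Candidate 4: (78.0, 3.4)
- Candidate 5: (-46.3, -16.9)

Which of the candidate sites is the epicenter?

Candidate 3

For each candidate, compare |candidate − station| to the reported distance:
Candidate 1: residuals P 17.3, Q 24.2, R 12.7 → max 24.2 km
Candidate 2: residuals P 53.3, Q 49.4, R 35.5 → max 53.3 km
Candidate 3: residuals P 0.0, Q 0.0, R 0.0 → max 0.0 km
Candidate 4: residuals P 2.1, Q 29.1, R 31.7 → max 31.7 km
Candidate 5: residuals P 16.5, Q 13.0, R 60.1 → max 60.1 km
Only Candidate 3 has all residuals ≈ 0.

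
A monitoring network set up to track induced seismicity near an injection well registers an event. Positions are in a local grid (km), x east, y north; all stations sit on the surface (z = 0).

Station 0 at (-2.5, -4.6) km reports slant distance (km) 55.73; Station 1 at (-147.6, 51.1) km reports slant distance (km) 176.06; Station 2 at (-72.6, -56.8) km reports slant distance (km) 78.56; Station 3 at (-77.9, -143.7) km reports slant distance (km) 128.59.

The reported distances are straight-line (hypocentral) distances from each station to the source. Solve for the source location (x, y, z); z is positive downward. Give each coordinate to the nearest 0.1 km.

(-5.1, -44.9, 38.4)

Each station gives a sphere (x−x_i)² + (y−y_i)² + z² = d_i² (stations at z=0).
Subtracting the Station 0 sphere from Station 1 and Station 2: z² cancels, leaving linear equations in x and y:
-290.2 x + 111.4 y = -3521.73
-140.2 x − 104.4 y = 5403.75
Solving: x ≈ -5.103, y ≈ -44.907 km (keep extra digits for the depth step; rounded: -5.1, -44.9).
Then from the Station 0 sphere: z² = 55.73² − (x + 2.5)² − (y + 4.6)² with x = -5.103, y = -44.907, so z ≈ 38.398 ≈ 38.4 km.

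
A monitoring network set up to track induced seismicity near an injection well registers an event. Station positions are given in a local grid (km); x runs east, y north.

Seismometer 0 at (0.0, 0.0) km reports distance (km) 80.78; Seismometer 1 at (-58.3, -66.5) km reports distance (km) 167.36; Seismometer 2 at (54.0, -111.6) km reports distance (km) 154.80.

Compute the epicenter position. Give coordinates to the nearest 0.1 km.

Circle about each station: x² + y² = 80.78²; (x + 58.3)² + (y + 66.5)² = 167.36²; (x − 54.0)² + (y + 111.6)² = 154.80².
Subtracting pairs of circle equations eliminates x²+y² and gives linear equations (the radical axes):
-116.6 x − 133.0 y = -13662.82
108.0 x − 223.2 y = -2067.07
Solving the 2×2 system: x ≈ 68.7, y ≈ 42.5 km.

(68.7, 42.5)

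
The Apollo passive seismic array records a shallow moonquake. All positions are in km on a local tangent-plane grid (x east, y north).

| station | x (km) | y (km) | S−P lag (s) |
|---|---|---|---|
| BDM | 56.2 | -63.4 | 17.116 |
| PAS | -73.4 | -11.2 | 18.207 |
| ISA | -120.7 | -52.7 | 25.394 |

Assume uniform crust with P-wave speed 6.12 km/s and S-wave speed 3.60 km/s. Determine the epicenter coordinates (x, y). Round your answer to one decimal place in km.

Distance from S−P lag: d = Δt · v_P v_S / (v_P − v_S) = Δt · (6.12·3.60)/(6.12−3.60) ≈ 8.7429·Δt.
So d_BDM = 149.64, d_PAS = 159.18, d_ISA = 222.02 km.
Circle about each station: (x − 56.2)² + (y + 63.4)² = 149.64²; (x + 73.4)² + (y + 11.2)² = 159.18²; (x + 120.7)² + (y + 52.7)² = 222.02².
Subtracting the BDM equation from the PAS and ISA equations removes the quadratic terms:
-259.2 x + 104.4 y = -4611.14
-353.8 x + 21.4 y = -16732.97
Solving the 2×2 system: x ≈ 52.5, y ≈ 86.2 km.

x ≈ 52.5 km, y ≈ 86.2 km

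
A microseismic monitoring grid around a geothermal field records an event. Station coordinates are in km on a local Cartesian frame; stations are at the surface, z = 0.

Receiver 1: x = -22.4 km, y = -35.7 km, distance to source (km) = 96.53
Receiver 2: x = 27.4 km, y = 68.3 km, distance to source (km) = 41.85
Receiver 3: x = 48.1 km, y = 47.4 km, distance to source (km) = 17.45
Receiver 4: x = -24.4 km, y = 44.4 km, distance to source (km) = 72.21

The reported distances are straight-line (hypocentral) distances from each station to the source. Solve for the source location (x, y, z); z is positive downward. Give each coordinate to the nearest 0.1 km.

x ≈ 46.3 km, y ≈ 31.7 km, depth ≈ 7.4 km

Each station gives a sphere (x−x_i)² + (y−y_i)² + z² = d_i² (stations at z=0).
Subtracting the Receiver 1 sphere from Receiver 2 and Receiver 3: z² cancels, leaving linear equations in x and y:
99.6 x + 208.0 y = 11206.02
141.0 x + 166.2 y = 11797.66
Solving: x ≈ 46.301, y ≈ 31.704 km (keep extra digits for the depth step; rounded: 46.3, 31.7).
Then from the Receiver 1 sphere: z² = 96.53² − (x + 22.4)² − (y + 35.7)² with x = 46.301, y = 31.704, so z ≈ 7.410 ≈ 7.4 km.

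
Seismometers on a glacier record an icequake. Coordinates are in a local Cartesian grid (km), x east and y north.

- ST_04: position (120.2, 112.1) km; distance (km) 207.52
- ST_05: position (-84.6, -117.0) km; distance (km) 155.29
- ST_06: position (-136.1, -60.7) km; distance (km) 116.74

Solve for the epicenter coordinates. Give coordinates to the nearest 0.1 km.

Circle about each station: (x − 120.2)² + (y − 112.1)² = 207.52²; (x + 84.6)² + (y + 117.0)² = 155.29²; (x + 136.1)² + (y + 60.7)² = 116.74².
Subtracting the ST_04 equation from the ST_05 and ST_06 equations removes the quadratic terms:
-409.6 x − 458.2 y = 12781.28
-512.6 x − 345.6 y = 24629.57
Solving the 2×2 system: x ≈ -73.6, y ≈ 37.9 km.

-73.6 km east, 37.9 km north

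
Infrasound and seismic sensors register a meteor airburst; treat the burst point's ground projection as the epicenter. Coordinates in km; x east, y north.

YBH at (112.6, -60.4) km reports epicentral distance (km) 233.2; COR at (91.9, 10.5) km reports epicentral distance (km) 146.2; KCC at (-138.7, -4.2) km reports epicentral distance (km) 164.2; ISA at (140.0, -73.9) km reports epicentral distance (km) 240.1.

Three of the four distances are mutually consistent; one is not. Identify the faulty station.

Solve using three stations at a time. Using COR, KCC, ISA (subtract circle equations pairwise → linear system) gives (x, y) ≈ (-17.9, 106.9).
Distances from that point to each station vs reported:
  YBH: calculated 212.2 vs reported 233.2 → residual 21.0 km
  COR: calculated 146.1 vs reported 146.2 → residual 0.1 km
  KCC: calculated 164.1 vs reported 164.2 → residual 0.1 km
  ISA: calculated 240.1 vs reported 240.1 → residual 0.0 km
COR, KCC, ISA are mutually consistent (residuals ≈ 0); YBH is off by 21.0 km.

YBH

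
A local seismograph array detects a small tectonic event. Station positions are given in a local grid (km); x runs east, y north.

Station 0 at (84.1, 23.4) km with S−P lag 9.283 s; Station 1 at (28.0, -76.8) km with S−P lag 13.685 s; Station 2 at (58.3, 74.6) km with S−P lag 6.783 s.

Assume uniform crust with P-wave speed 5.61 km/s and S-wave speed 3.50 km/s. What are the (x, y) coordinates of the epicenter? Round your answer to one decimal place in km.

Distance from S−P lag: d = Δt · v_P v_S / (v_P − v_S) = Δt · (5.61·3.50)/(5.61−3.50) ≈ 9.3057·Δt.
So d_Station 0 = 86.38, d_Station 1 = 127.35, d_Station 2 = 63.12 km.
Circle about each station: (x − 84.1)² + (y − 23.4)² = 86.38²; (x − 28.0)² + (y + 76.8)² = 127.35²; (x − 58.3)² + (y − 74.6)² = 63.12².
Subtracting pairs of circle equations eliminates x²+y² and gives linear equations (the radical axes):
-112.2 x − 200.4 y = -9694.65
-51.6 x + 102.4 y = 4821.05
Solving the 2×2 system: x ≈ 1.2, y ≈ 47.7 km.

1.2 km east, 47.7 km north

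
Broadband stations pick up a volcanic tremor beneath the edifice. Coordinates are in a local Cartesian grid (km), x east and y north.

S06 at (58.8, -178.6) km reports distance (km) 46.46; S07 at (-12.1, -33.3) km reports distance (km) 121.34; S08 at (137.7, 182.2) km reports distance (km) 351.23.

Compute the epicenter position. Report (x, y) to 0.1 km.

Circle about each station: (x − 58.8)² + (y + 178.6)² = 46.46²; (x + 12.1)² + (y + 33.3)² = 121.34²; (x − 137.7)² + (y − 182.2)² = 351.23².
Subtracting the S06 equation from the S07 and S08 equations removes the quadratic terms:
-141.8 x + 290.6 y = -46664.96
157.8 x + 721.6 y = -104401.25
Solving the 2×2 system: x ≈ 22.5, y ≈ -149.6 km.
Check against S06 (with the unrounded x, y): √((x − 58.8)²+(y + 178.6)²) = 46.46 ≈ 46.46 km. ✓

x ≈ 22.5 km, y ≈ -149.6 km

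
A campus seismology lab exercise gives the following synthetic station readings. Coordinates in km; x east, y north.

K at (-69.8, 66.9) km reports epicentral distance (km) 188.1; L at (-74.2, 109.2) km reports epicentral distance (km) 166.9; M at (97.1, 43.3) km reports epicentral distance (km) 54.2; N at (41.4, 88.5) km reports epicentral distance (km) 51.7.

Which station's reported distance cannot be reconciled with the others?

Solve using three stations at a time. Using L, M, N (subtract circle equations pairwise → linear system) gives (x, y) ≈ (92.2, 97.1).
Distances from that point to each station vs reported:
  K: calculated 164.8 vs reported 188.1 → residual 23.3 km
  L: calculated 166.9 vs reported 166.9 → residual 0.0 km
  M: calculated 54.0 vs reported 54.2 → residual 0.2 km
  N: calculated 51.5 vs reported 51.7 → residual 0.2 km
L, M, N are mutually consistent (residuals ≈ 0); K is off by 23.3 km.

K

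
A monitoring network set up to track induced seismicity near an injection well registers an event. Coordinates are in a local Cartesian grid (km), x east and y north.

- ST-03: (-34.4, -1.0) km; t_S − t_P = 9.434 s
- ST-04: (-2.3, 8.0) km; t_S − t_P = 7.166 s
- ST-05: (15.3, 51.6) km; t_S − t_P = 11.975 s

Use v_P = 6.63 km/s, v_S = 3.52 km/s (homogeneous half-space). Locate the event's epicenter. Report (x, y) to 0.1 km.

Distance from S−P lag: d = Δt · v_P v_S / (v_P − v_S) = Δt · (6.63·3.52)/(6.63−3.52) ≈ 7.5041·Δt.
So d_ST-03 = 70.79, d_ST-04 = 53.77, d_ST-05 = 89.86 km.
Circle about each station: (x + 34.4)² + (y + 1.0)² = 70.79²; (x + 2.3)² + (y − 8.0)² = 53.77²; (x − 15.3)² + (y − 51.6)² = 89.86².
Subtracting the ST-03 equation from the ST-04 and ST-05 equations removes the quadratic terms:
64.2 x + 18.0 y = 1004.94
99.4 x + 105.2 y = -1351.31
Solving the 2×2 system: x ≈ 26.2, y ≈ -37.6 km.

(26.2, -37.6)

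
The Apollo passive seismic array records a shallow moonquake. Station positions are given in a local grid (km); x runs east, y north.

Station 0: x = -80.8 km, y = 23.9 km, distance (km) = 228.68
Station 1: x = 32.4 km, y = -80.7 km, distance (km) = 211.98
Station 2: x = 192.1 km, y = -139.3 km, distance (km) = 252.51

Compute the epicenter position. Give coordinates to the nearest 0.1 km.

(132.6, 106.1)

Circle about each station: (x + 80.8)² + (y − 23.9)² = 228.68²; (x − 32.4)² + (y + 80.7)² = 211.98²; (x − 192.1)² + (y + 139.3)² = 252.51².
Subtracting the Station 0 equation from the Station 1 and Station 2 equations removes the quadratic terms:
226.4 x − 209.2 y = 7821.42
545.8 x − 326.4 y = 37740.29
Solving the 2×2 system: x ≈ 132.6, y ≈ 106.1 km.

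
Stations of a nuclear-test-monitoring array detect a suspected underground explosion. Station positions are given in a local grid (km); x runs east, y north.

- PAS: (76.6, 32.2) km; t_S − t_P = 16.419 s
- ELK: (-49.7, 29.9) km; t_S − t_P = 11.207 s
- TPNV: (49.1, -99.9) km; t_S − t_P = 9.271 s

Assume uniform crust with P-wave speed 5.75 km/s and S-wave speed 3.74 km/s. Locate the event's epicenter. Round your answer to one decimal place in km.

Distance from S−P lag: d = Δt · v_P v_S / (v_P − v_S) = Δt · (5.75·3.74)/(5.75−3.74) ≈ 10.6990·Δt.
So d_PAS = 175.67, d_ELK = 119.90, d_TPNV = 99.19 km.
Circle about each station: (x − 76.6)² + (y − 32.2)² = 175.67²; (x + 49.7)² + (y − 29.9)² = 119.90²; (x − 49.1)² + (y + 99.9)² = 99.19².
Subtracting the PAS equation from the ELK and TPNV equations removes the quadratic terms:
-252.6 x − 4.6 y = 12943.64
-55.0 x − 264.2 y = 26507.71
Solving the 2×2 system: x ≈ -49.6, y ≈ -90.0 km.

x ≈ -49.6 km, y ≈ -90.0 km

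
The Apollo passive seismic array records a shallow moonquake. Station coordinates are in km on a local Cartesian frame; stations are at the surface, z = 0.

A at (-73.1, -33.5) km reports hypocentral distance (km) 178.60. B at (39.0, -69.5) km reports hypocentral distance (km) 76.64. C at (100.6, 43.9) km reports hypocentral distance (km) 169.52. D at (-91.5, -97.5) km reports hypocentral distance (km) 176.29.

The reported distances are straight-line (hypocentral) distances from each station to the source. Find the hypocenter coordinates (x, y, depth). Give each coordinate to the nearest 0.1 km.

Each station gives a sphere (x−x_i)² + (y−y_i)² + z² = d_i² (stations at z=0).
Subtracting the A sphere from B and C: z² cancels, leaving linear equations in x and y:
224.2 x − 72.0 y = 25909.66
347.4 x + 154.8 y = 8742.64
Solving: x ≈ 77.702, y ≈ -117.901 km (keep extra digits for the depth step; rounded: 77.7, -117.9).
Then from the A sphere: z² = 178.60² − (x + 73.1)² − (y + 33.5)² with x = 77.702, y = -117.901, so z ≈ 45.091 ≈ 45.1 km.
Check against D (with the unrounded solution): distance 176.29 ≈ 176.29 km. ✓

(77.7, -117.9, 45.1)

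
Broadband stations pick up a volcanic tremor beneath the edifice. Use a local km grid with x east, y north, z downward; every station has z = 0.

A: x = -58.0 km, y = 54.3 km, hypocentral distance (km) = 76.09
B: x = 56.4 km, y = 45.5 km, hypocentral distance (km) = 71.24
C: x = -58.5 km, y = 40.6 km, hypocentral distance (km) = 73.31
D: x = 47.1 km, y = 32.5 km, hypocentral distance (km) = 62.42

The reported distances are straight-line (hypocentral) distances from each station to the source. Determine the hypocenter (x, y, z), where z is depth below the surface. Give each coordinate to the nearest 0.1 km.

x ≈ 0.8 km, y ≈ 30.1 km, depth ≈ 41.8 km

Each station gives a sphere (x−x_i)² + (y−y_i)² + z² = d_i² (stations at z=0).
Subtracting the A sphere from B and C: z² cancels, leaving linear equations in x and y:
228.8 x − 17.6 y = -346.73
-1.0 x − 27.4 y = -826.55
Solving: x ≈ 0.803, y ≈ 30.137 km (keep extra digits for the depth step; rounded: 0.8, 30.1).
Then from the A sphere: z² = 76.09² − (x + 58.0)² − (y − 54.3)² with x = 0.803, y = 30.137, so z ≈ 41.810 ≈ 41.8 km.
Check against D (with the unrounded solution): distance 62.43 ≈ 62.42 km. ✓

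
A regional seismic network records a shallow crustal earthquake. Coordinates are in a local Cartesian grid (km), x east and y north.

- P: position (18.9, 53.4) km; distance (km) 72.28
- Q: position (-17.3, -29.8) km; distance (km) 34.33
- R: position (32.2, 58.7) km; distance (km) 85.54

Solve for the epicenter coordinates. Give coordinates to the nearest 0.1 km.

Circle about each station: (x − 18.9)² + (y − 53.4)² = 72.28²; (x + 17.3)² + (y + 29.8)² = 34.33²; (x − 32.2)² + (y − 58.7)² = 85.54².
Subtracting the P equation from the Q and R equations removes the quadratic terms:
-72.4 x − 166.4 y = 2024.41
26.6 x + 10.6 y = -818.93
Solving the 2×2 system: x ≈ -31.4, y ≈ 1.5 km.
Check against P (with the unrounded x, y): √((x − 18.9)²+(y − 53.4)²) = 72.27 ≈ 72.28 km. ✓

(-31.4, 1.5)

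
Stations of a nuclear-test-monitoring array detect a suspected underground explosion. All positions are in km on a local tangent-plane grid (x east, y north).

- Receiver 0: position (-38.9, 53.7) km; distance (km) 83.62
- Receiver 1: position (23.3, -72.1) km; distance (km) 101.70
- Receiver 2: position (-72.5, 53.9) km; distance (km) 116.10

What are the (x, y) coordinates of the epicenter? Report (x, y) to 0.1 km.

Circle about each station: (x + 38.9)² + (y − 53.7)² = 83.62²; (x − 23.3)² + (y + 72.1)² = 101.70²; (x + 72.5)² + (y − 53.9)² = 116.10².
Subtracting pairs of circle equations eliminates x²+y² and gives linear equations (the radical axes):
124.4 x − 251.6 y = -2006.19
-67.2 x + 0.4 y = -2722.35
Solving the 2×2 system: x ≈ 40.7, y ≈ 28.1 km.
Check against Receiver 0 (with the unrounded x, y): √((x + 38.9)²+(y − 53.7)²) = 83.60 ≈ 83.62 km. ✓

40.7 km east, 28.1 km north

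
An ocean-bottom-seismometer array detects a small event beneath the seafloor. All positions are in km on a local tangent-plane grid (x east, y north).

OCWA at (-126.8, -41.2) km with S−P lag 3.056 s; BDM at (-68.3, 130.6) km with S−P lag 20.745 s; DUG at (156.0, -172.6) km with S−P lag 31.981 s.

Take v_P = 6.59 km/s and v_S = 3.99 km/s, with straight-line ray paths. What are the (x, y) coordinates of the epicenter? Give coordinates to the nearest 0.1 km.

Distance from S−P lag: d = Δt · v_P v_S / (v_P − v_S) = Δt · (6.59·3.99)/(6.59−3.99) ≈ 10.1131·Δt.
So d_OCWA = 30.91, d_BDM = 209.80, d_DUG = 323.43 km.
Circle about each station: (x + 126.8)² + (y + 41.2)² = 30.91²; (x + 68.3)² + (y − 130.6)² = 209.80²; (x − 156.0)² + (y + 172.6)² = 323.43².
Subtracting the OCWA equation from the BDM and DUG equations removes the quadratic terms:
117.0 x + 343.6 y = -39115.04
565.6 x − 262.8 y = -67300.46
Solving the 2×2 system: x ≈ -148.4, y ≈ -63.3 km.
Check against OCWA (with the unrounded x, y): √((x + 126.8)²+(y + 41.2)²) = 30.91 ≈ 30.91 km. ✓

-148.4 km east, -63.3 km north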